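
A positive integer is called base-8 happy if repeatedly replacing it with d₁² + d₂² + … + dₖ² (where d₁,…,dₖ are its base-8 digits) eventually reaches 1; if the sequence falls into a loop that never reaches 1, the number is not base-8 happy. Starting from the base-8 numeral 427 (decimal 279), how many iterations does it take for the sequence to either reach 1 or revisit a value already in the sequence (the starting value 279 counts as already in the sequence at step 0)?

279 = (4,2,7)_8 → 4² + 2² + 7² = 16 + 4 + 49 = 69
69 = (1,0,5)_8 → 1² + 0² + 5² = 1 + 0 + 25 = 26
26 = (3,2)_8 → 3² + 2² = 9 + 4 = 13
13 = (1,5)_8 → 1² + 5² = 1 + 25 = 26  — 26 repeats.
That took 4 steps.

4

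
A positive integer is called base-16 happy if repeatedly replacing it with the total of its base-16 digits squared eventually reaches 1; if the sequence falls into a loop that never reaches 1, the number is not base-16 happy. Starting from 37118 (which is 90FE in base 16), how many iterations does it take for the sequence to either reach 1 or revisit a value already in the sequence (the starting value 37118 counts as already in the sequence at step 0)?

37118 = (9,0,15,14)_16 → 9² + 0² + 15² + 14² = 81 + 0 + 225 + 196 = 502
502 = (1,15,6)_16 → 1² + 15² + 6² = 1 + 225 + 36 = 262
262 = (1,0,6)_16 → 1² + 0² + 6² = 1 + 0 + 36 = 37
37 = (2,5)_16 → 2² + 5² = 4 + 25 = 29
29 = (1,13)_16 → 1² + 13² = 1 + 169 = 170
170 = (10,10)_16 → 10² + 10² = 100 + 100 = 200
200 = (12,8)_16 → 12² + 8² = 144 + 64 = 208
208 = (13,0)_16 → 13² + 0² = 169 + 0 = 169
169 = (10,9)_16 → 10² + 9² = 100 + 81 = 181
181 = (11,5)_16 → 11² + 5² = 121 + 25 = 146
146 = (9,2)_16 → 9² + 2² = 81 + 4 = 85
85 = (5,5)_16 → 5² + 5² = 25 + 25 = 50
50 = (3,2)_16 → 3² + 2² = 9 + 4 = 13
13 = (13)_16 → 13² = 169  — 169 repeats.
That took 14 steps.

14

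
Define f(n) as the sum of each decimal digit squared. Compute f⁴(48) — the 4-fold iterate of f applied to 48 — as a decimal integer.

29

48 → 4² + 8² = 16 + 64 = 80
80 → 8² + 0² = 64 + 0 = 64
64 → 6² + 4² = 36 + 16 = 52
52 → 5² + 2² = 25 + 4 = 29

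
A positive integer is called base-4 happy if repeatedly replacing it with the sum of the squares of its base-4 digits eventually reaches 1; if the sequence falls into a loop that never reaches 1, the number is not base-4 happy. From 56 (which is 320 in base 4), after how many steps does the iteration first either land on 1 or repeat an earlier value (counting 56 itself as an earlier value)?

5

56 = (3,2,0)_4 → 13
13 = (3,1)_4 → 10
10 = (2,2)_4 → 8
8 = (2,0)_4 → 4
4 = (1,0)_4 → 1  — reached 1.
That took 5 steps.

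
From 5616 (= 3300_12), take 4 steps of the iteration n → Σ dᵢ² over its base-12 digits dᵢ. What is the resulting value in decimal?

5616 = (3,3,0,0)_12 → 3² + 3² + 0² + 0² = 18
18 = (1,6)_12 → 1² + 6² = 37
37 = (3,1)_12 → 3² + 1² = 10
10 = (10)_12 → 10² = 100

100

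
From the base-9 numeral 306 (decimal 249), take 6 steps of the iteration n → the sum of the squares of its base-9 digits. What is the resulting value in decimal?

53

249 = (3,0,6)_9 → 3² + 0² + 6² = 9 + 0 + 36 = 45
45 = (5,0)_9 → 5² + 0² = 25 + 0 = 25
25 = (2,7)_9 → 2² + 7² = 4 + 49 = 53
53 = (5,8)_9 → 5² + 8² = 25 + 64 = 89
89 = (1,0,8)_9 → 1² + 0² + 8² = 1 + 0 + 64 = 65
65 = (7,2)_9 → 7² + 2² = 49 + 4 = 53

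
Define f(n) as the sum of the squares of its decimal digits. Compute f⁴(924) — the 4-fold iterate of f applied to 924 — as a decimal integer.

16

924 → 9² + 2² + 4² = 81 + 4 + 16 = 101
101 → 1² + 0² + 1² = 1 + 0 + 1 = 2
2 → 2² = 4
4 → 4² = 16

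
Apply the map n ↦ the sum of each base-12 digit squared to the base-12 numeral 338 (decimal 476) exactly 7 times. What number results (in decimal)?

5

476 = (3,3,8)_12 → 3² + 3² + 8² = 9 + 9 + 64 = 82
82 = (6,10)_12 → 6² + 10² = 36 + 100 = 136
136 = (11,4)_12 → 11² + 4² = 121 + 16 = 137
137 = (11,5)_12 → 11² + 5² = 121 + 25 = 146
146 = (1,0,2)_12 → 1² + 0² + 2² = 1 + 0 + 4 = 5
5 = (5)_12 → 5² = 25
25 = (2,1)_12 → 2² + 1² = 4 + 1 = 5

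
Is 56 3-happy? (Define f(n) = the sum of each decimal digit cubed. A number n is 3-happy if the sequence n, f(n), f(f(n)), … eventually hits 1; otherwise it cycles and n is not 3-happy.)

not 3-happy

56 → 5³ + 6³ = 341
341 → 3³ + 4³ + 1³ = 92
92 → 9³ + 2³ = 737
737 → 7³ + 3³ + 7³ = 713
713 → 7³ + 1³ + 3³ = 371
371 → 3³ + 7³ + 1³ = 371  — 371 already seen; the sequence cycles without reaching 1.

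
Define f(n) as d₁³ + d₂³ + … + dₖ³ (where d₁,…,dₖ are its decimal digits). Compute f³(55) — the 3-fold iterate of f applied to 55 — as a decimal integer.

55 → 5³ + 5³ = 250
250 → 2³ + 5³ + 0³ = 133
133 → 1³ + 3³ + 3³ = 55

55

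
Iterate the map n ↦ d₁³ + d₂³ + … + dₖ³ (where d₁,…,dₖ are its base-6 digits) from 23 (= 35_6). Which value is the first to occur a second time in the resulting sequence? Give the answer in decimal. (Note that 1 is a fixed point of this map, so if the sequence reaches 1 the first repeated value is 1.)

23 = (3,5)_6 → 152
152 = (4,1,2)_6 → 73
73 = (2,0,1)_6 → 9
9 = (1,3)_6 → 28
28 = (4,4)_6 → 128
128 = (3,3,2)_6 → 62
62 = (1,4,2)_6 → 73  — 73 already appeared earlier.

73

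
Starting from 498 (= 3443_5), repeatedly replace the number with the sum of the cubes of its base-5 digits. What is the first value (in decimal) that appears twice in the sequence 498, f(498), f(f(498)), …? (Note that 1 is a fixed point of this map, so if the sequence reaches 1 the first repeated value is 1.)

498 = (3,4,4,3)_5 → 3³ + 4³ + 4³ + 3³ = 27 + 64 + 64 + 27 = 182
182 = (1,2,1,2)_5 → 1³ + 2³ + 1³ + 2³ = 1 + 8 + 1 + 8 = 18
18 = (3,3)_5 → 3³ + 3³ = 27 + 27 = 54
54 = (2,0,4)_5 → 2³ + 0³ + 4³ = 8 + 0 + 64 = 72
72 = (2,4,2)_5 → 2³ + 4³ + 2³ = 8 + 64 + 8 = 80
80 = (3,1,0)_5 → 3³ + 1³ + 0³ = 27 + 1 + 0 = 28
28 = (1,0,3)_5 → 1³ + 0³ + 3³ = 1 + 0 + 27 = 28  — 28 already appeared earlier.

28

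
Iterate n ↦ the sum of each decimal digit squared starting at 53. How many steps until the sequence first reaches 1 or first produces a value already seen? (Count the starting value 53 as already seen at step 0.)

13

53 → 34
34 → 25
25 → 29
29 → 85
85 → 89
89 → 145
145 → 42
42 → 20
20 → 4
4 → 16
16 → 37
37 → 58
58 → 89  — 89 repeats.
That took 13 steps.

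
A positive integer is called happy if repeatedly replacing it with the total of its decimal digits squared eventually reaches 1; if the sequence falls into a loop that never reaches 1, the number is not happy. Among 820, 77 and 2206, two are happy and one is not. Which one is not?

77

820: 820 → 68 → 100 → 1  — reaches 1 (happy)
77: 77 → 98 → 145 → 42 → 20 → 4 → 16 → 37 → 58 → 89 → 145  — repeats 145 (not happy)
2206: 2206 → 44 → 32 → 13 → 10 → 1  — reaches 1 (happy)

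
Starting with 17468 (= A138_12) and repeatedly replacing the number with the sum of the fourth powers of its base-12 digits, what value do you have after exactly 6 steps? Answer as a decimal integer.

17468 = (10,1,3,8)_12 → 14178
14178 = (8,2,5,6)_12 → 6033
6033 = (3,5,10,9)_12 → 17267
17267 = (9,11,10,11)_12 → 45843
45843 = (2,2,6,4,3)_12 → 1665
1665 = (11,6,9)_12 → 22498

22498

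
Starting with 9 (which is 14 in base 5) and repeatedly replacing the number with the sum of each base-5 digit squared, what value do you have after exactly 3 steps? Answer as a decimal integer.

13

9 = (1,4)_5 → 17
17 = (3,2)_5 → 13
13 = (2,3)_5 → 13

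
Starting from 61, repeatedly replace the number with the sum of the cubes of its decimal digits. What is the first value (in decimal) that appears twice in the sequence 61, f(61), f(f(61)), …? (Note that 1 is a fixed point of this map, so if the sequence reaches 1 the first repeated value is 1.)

217

61 → 6³ + 1³ = 216 + 1 = 217
217 → 2³ + 1³ + 7³ = 8 + 1 + 343 = 352
352 → 3³ + 5³ + 2³ = 27 + 125 + 8 = 160
160 → 1³ + 6³ + 0³ = 1 + 216 + 0 = 217  — 217 already appeared earlier.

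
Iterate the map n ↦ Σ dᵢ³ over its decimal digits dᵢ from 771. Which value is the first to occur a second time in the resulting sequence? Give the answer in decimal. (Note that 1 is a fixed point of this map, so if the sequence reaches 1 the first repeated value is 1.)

771 → 687
687 → 1071
1071 → 345
345 → 216
216 → 225
225 → 141
141 → 66
66 → 432
432 → 99
99 → 1458
1458 → 702
702 → 351
351 → 153
153 → 153  — 153 already appeared earlier.

153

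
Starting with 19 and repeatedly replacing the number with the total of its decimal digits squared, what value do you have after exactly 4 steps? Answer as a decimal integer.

1

19 → 1² + 9² = 1 + 81 = 82
82 → 8² + 2² = 64 + 4 = 68
68 → 6² + 8² = 36 + 64 = 100
100 → 1² + 0² + 0² = 1 + 0 + 0 = 1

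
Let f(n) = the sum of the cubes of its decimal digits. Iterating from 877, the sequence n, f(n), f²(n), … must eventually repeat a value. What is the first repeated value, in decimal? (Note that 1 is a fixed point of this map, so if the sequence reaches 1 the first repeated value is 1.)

877 → 1198
1198 → 1243
1243 → 100
100 → 1  — reached the fixed point 1.
1 → 1, so 1 is the first repeated value.

1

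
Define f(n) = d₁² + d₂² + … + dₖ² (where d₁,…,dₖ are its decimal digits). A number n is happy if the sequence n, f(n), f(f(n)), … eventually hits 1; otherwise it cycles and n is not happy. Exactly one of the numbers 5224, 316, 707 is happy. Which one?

5224: 5224 → 49 → 97 → 130 → 10 → 1  — reaches 1 (happy)
316: 316 → 46 → 52 → 29 → 85 → 89 → 145 → 42 → 20 → 4 → 16 → 37 → 58 → 89  — repeats 89 (not happy)
707: 707 → 98 → 145 → 42 → 20 → 4 → 16 → 37 → 58 → 89 → 145  — repeats 145 (not happy)

5224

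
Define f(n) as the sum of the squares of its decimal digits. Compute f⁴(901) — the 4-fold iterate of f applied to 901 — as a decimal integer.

901 → 9² + 0² + 1² = 81 + 0 + 1 = 82
82 → 8² + 2² = 64 + 4 = 68
68 → 6² + 8² = 36 + 64 = 100
100 → 1² + 0² + 0² = 1 + 0 + 0 = 1

1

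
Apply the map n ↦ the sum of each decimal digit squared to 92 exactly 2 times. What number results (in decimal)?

89

92 → 9² + 2² = 85
85 → 8² + 5² = 89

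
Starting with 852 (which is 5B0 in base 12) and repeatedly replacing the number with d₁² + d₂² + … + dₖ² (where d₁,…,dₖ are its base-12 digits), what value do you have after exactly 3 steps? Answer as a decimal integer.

852 = (5,11,0)_12 → 5² + 11² + 0² = 146
146 = (1,0,2)_12 → 1² + 0² + 2² = 5
5 = (5)_12 → 5² = 25

25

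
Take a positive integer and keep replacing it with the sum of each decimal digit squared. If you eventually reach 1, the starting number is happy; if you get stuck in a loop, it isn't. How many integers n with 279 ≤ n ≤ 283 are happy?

1

279: 279 → 134 → 26 → 40 → 16 → 37 → 58 → 89 → 145 → 42 → 20 → 4 → 16  — not happy
280: 280 → 68 → 100 → 1  — happy
281: 281 → 69 → 117 → 51 → 26 → 40 → 16 → 37 → 58 → 89 → 145 → 42 → 20 → 4 → 16  — not happy
282: 282 → 72 → 53 → 34 → 25 → 29 → 85 → 89 → 145 → 42 → 20 → 4 → 16 → 37 → 58 → 89  — not happy
283: 283 → 77 → 98 → 145 → 42 → 20 → 4 → 16 → 37 → 58 → 89 → 145  — not happy
happy: 280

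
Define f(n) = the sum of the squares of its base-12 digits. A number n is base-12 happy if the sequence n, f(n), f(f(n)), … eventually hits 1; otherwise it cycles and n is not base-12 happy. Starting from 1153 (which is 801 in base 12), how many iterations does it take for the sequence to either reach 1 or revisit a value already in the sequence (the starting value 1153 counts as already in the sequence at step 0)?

1153 = (8,0,1)_12 → 8² + 0² + 1² = 64 + 0 + 1 = 65
65 = (5,5)_12 → 5² + 5² = 25 + 25 = 50
50 = (4,2)_12 → 4² + 2² = 16 + 4 = 20
20 = (1,8)_12 → 1² + 8² = 1 + 64 = 65  — 65 repeats.
That took 4 steps.

4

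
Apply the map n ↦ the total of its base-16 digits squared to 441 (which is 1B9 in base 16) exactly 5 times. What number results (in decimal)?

170

441 = (1,11,9)_16 → 1² + 11² + 9² = 203
203 = (12,11)_16 → 12² + 11² = 265
265 = (1,0,9)_16 → 1² + 0² + 9² = 82
82 = (5,2)_16 → 5² + 2² = 29
29 = (1,13)_16 → 1² + 13² = 170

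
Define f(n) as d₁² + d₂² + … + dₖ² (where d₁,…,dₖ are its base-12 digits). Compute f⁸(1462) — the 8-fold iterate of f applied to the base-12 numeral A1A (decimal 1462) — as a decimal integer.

5

1462 = (10,1,10)_12 → 10² + 1² + 10² = 100 + 1 + 100 = 201
201 = (1,4,9)_12 → 1² + 4² + 9² = 1 + 16 + 81 = 98
98 = (8,2)_12 → 8² + 2² = 64 + 4 = 68
68 = (5,8)_12 → 5² + 8² = 25 + 64 = 89
89 = (7,5)_12 → 7² + 5² = 49 + 25 = 74
74 = (6,2)_12 → 6² + 2² = 36 + 4 = 40
40 = (3,4)_12 → 3² + 4² = 9 + 16 = 25
25 = (2,1)_12 → 2² + 1² = 4 + 1 = 5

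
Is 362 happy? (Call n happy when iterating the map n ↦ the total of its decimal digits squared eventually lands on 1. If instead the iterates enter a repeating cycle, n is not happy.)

happy

362 → 49
49 → 97
97 → 130
130 → 10
10 → 1  — reached 1.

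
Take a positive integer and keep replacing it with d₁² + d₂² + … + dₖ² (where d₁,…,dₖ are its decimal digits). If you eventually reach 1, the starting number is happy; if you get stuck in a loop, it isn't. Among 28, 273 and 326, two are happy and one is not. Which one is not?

273

28: 28 → 68 → 100 → 1  — reaches 1 (happy)
273: 273 → 62 → 40 → 16 → 37 → 58 → 89 → 145 → 42 → 20 → 4 → 16  — repeats 16 (not happy)
326: 326 → 49 → 97 → 130 → 10 → 1  — reaches 1 (happy)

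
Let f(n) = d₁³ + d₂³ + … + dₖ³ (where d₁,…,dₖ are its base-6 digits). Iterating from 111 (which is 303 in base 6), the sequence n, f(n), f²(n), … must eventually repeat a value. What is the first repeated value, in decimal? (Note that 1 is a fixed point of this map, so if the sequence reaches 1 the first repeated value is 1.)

28

111 = (3,0,3)_6 → 3³ + 0³ + 3³ = 27 + 0 + 27 = 54
54 = (1,3,0)_6 → 1³ + 3³ + 0³ = 1 + 27 + 0 = 28
28 = (4,4)_6 → 4³ + 4³ = 64 + 64 = 128
128 = (3,3,2)_6 → 3³ + 3³ + 2³ = 27 + 27 + 8 = 62
62 = (1,4,2)_6 → 1³ + 4³ + 2³ = 1 + 64 + 8 = 73
73 = (2,0,1)_6 → 2³ + 0³ + 1³ = 8 + 0 + 1 = 9
9 = (1,3)_6 → 1³ + 3³ = 1 + 27 = 28  — 28 already appeared earlier.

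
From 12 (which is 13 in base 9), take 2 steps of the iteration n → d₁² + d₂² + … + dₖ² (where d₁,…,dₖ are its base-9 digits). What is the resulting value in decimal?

2

12 = (1,3)_9 → 1² + 3² = 1 + 9 = 10
10 = (1,1)_9 → 1² + 1² = 1 + 1 = 2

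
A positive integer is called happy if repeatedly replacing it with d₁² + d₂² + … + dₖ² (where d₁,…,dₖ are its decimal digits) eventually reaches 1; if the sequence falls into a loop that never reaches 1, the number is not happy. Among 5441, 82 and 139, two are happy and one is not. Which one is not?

5441: 5441 → 58 → 89 → 145 → 42 → 20 → 4 → 16 → 37 → 58  — repeats 58 (not happy)
82: 82 → 68 → 100 → 1  — reaches 1 (happy)
139: 139 → 91 → 82 → 68 → 100 → 1  — reaches 1 (happy)

5441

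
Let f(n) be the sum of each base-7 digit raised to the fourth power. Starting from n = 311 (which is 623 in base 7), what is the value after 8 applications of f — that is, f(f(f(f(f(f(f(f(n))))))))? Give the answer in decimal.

311 = (6,2,3)_7 → 6⁴ + 2⁴ + 3⁴ = 1393
1393 = (4,0,3,0)_7 → 4⁴ + 0⁴ + 3⁴ + 0⁴ = 337
337 = (6,6,1)_7 → 6⁴ + 6⁴ + 1⁴ = 2593
2593 = (1,0,3,6,3)_7 → 1⁴ + 0⁴ + 3⁴ + 6⁴ + 3⁴ = 1459
1459 = (4,1,5,3)_7 → 4⁴ + 1⁴ + 5⁴ + 3⁴ = 963
963 = (2,5,4,4)_7 → 2⁴ + 5⁴ + 4⁴ + 4⁴ = 1153
1153 = (3,2,3,5)_7 → 3⁴ + 2⁴ + 3⁴ + 5⁴ = 803
803 = (2,2,2,5)_7 → 2⁴ + 2⁴ + 2⁴ + 5⁴ = 673

673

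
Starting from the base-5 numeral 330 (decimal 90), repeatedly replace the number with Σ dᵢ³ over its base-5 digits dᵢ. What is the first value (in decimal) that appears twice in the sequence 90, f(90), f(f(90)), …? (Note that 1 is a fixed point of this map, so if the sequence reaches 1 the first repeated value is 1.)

90 = (3,3,0)_5 → 3³ + 3³ + 0³ = 27 + 27 + 0 = 54
54 = (2,0,4)_5 → 2³ + 0³ + 4³ = 8 + 0 + 64 = 72
72 = (2,4,2)_5 → 2³ + 4³ + 2³ = 8 + 64 + 8 = 80
80 = (3,1,0)_5 → 3³ + 1³ + 0³ = 27 + 1 + 0 = 28
28 = (1,0,3)_5 → 1³ + 0³ + 3³ = 1 + 0 + 27 = 28  — 28 already appeared earlier.

28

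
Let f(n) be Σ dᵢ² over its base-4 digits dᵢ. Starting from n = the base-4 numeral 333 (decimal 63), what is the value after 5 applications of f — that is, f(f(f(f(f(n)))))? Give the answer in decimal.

63 = (3,3,3)_4 → 3² + 3² + 3² = 9 + 9 + 9 = 27
27 = (1,2,3)_4 → 1² + 2² + 3² = 1 + 4 + 9 = 14
14 = (3,2)_4 → 3² + 2² = 9 + 4 = 13
13 = (3,1)_4 → 3² + 1² = 9 + 1 = 10
10 = (2,2)_4 → 2² + 2² = 4 + 4 = 8

8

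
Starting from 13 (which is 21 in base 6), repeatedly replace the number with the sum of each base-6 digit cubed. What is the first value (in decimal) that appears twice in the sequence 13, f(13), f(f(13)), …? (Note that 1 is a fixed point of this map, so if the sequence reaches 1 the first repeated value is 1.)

9

13 = (2,1)_6 → 9
9 = (1,3)_6 → 28
28 = (4,4)_6 → 128
128 = (3,3,2)_6 → 62
62 = (1,4,2)_6 → 73
73 = (2,0,1)_6 → 9  — 9 already appeared earlier.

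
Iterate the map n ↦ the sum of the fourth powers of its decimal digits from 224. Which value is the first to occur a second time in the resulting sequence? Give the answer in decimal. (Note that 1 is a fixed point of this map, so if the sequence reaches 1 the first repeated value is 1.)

8208

224 → 2⁴ + 2⁴ + 4⁴ = 16 + 16 + 256 = 288
288 → 2⁴ + 8⁴ + 8⁴ = 16 + 4096 + 4096 = 8208
8208 → 8⁴ + 2⁴ + 0⁴ + 8⁴ = 4096 + 16 + 0 + 4096 = 8208  — 8208 already appeared earlier.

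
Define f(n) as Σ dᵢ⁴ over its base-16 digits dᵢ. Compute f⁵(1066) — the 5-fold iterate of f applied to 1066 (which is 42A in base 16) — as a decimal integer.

16

1066 = (4,2,10)_16 → 4⁴ + 2⁴ + 10⁴ = 10272
10272 = (2,8,2,0)_16 → 2⁴ + 8⁴ + 2⁴ + 0⁴ = 4128
4128 = (1,0,2,0)_16 → 1⁴ + 0⁴ + 2⁴ + 0⁴ = 17
17 = (1,1)_16 → 1⁴ + 1⁴ = 2
2 = (2)_16 → 2⁴ = 16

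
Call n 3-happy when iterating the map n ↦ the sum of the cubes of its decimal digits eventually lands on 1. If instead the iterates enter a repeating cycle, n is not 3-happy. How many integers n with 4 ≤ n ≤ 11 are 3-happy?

1

4: 4 → 64 → 280 → 520 → 133 → 55 → 250 → 133  (repeats 133)
5: 5 → 125 → 134 → 92 → 737 → 713 → 371 → 371  (repeats 371)
6: 6 → 216 → 225 → 141 → 66 → 432 → 99 → 1458 → 702 → 351 → 153 → 153  (repeats 153)
7: 7 → 343 → 118 → 514 → 190 → 730 → 370 → 370  (repeats 370)
8: 8 → 512 → 134 → 92 → 737 → 713 → 371 → 371  (repeats 371)
9: 9 → 729 → 1080 → 513 → 153 → 153  (repeats 153)
10: 10 → 1  (reaches 1)
11: 11 → 2 → 8 → 512 → 134 → 92 → 737 → 713 → 371 → 371  (repeats 371)
3-happy: 10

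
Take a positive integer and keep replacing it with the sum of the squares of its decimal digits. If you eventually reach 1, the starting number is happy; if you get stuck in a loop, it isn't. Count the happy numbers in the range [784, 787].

1

784: 784 → 129 → 86 → 100 → 1  (reaches 1)
785: 785 → 138 → 74 → 65 → 61 → 37 → 58 → 89 → 145 → 42 → 20 → 4 → 16 → 37  (repeats 37)
786: 786 → 149 → 98 → 145 → 42 → 20 → 4 → 16 → 37 → 58 → 89 → 145  (repeats 145)
787: 787 → 162 → 41 → 17 → 50 → 25 → 29 → 85 → 89 → 145 → 42 → 20 → 4 → 16 → 37 → 58 → 89  (repeats 89)
happy: 784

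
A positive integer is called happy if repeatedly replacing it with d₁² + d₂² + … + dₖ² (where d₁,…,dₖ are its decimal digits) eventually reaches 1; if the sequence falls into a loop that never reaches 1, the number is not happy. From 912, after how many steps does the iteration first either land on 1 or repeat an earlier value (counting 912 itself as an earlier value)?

912 → 9² + 1² + 2² = 86
86 → 8² + 6² = 100
100 → 1² + 0² + 0² = 1  — reached 1.
That took 3 steps.

3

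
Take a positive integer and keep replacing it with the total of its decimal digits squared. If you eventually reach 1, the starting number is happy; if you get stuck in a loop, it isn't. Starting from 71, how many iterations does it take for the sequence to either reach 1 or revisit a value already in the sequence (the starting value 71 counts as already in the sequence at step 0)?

13

71 → 7² + 1² = 49 + 1 = 50
50 → 5² + 0² = 25 + 0 = 25
25 → 2² + 5² = 4 + 25 = 29
29 → 2² + 9² = 4 + 81 = 85
85 → 8² + 5² = 64 + 25 = 89
89 → 8² + 9² = 64 + 81 = 145
145 → 1² + 4² + 5² = 1 + 16 + 25 = 42
42 → 4² + 2² = 16 + 4 = 20
20 → 2² + 0² = 4 + 0 = 4
4 → 4² = 16
16 → 1² + 6² = 1 + 36 = 37
37 → 3² + 7² = 9 + 49 = 58
58 → 5² + 8² = 25 + 64 = 89  — 89 repeats.
That took 13 steps.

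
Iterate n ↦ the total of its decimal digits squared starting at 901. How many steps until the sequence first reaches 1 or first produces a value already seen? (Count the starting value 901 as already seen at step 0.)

4

901 → 9² + 0² + 1² = 81 + 0 + 1 = 82
82 → 8² + 2² = 64 + 4 = 68
68 → 6² + 8² = 36 + 64 = 100
100 → 1² + 0² + 0² = 1 + 0 + 0 = 1  — reached 1.
That took 4 steps.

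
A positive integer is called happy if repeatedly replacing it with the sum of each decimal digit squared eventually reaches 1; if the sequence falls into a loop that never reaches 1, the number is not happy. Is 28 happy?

28 → 2² + 8² = 68
68 → 6² + 8² = 100
100 → 1² + 0² + 0² = 1  — reached 1.

happy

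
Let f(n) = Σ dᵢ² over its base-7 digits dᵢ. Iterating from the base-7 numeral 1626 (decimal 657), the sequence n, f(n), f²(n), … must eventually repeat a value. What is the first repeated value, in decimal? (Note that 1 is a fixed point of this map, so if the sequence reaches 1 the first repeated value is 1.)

657 = (1,6,2,6)_7 → 1² + 6² + 2² + 6² = 1 + 36 + 4 + 36 = 77
77 = (1,4,0)_7 → 1² + 4² + 0² = 1 + 16 + 0 = 17
17 = (2,3)_7 → 2² + 3² = 4 + 9 = 13
13 = (1,6)_7 → 1² + 6² = 1 + 36 = 37
37 = (5,2)_7 → 5² + 2² = 25 + 4 = 29
29 = (4,1)_7 → 4² + 1² = 16 + 1 = 17  — 17 already appeared earlier.

17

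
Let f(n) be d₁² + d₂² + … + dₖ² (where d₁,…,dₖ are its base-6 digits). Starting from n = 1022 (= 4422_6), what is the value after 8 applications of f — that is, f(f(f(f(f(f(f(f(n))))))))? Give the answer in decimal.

1022 = (4,4,2,2)_6 → 4² + 4² + 2² + 2² = 16 + 16 + 4 + 4 = 40
40 = (1,0,4)_6 → 1² + 0² + 4² = 1 + 0 + 16 = 17
17 = (2,5)_6 → 2² + 5² = 4 + 25 = 29
29 = (4,5)_6 → 4² + 5² = 16 + 25 = 41
41 = (1,0,5)_6 → 1² + 0² + 5² = 1 + 0 + 25 = 26
26 = (4,2)_6 → 4² + 2² = 16 + 4 = 20
20 = (3,2)_6 → 3² + 2² = 9 + 4 = 13
13 = (2,1)_6 → 2² + 1² = 4 + 1 = 5

5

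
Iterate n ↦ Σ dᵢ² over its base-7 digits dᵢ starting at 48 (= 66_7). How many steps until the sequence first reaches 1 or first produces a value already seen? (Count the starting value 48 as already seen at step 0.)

48 = (6,6)_7 → 72
72 = (1,3,2)_7 → 14
14 = (2,0)_7 → 4
4 = (4)_7 → 16
16 = (2,2)_7 → 8
8 = (1,1)_7 → 2
2 = (2)_7 → 4  — 4 repeats.
That took 7 steps.

7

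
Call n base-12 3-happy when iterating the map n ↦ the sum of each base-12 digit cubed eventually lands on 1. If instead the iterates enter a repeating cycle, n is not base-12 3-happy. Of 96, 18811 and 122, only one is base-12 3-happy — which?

96: 96 → 512 → 755 → 1464 → 1008 → 343 → 415 → 1351 → 1136 → 1855 → 1344 → 793 → 342 → 288 → 8 → 512  — repeats 512 (not base-12 3-happy)
18811: 18811 → 2686 → 1560 → 2000 → 1514 → 1224 → 728 → 637 → 190 → 1028 → 856 → 1520 → 1728 → 1  — reaches 1 (base-12 3-happy)
122: 122 → 1008 → 343 → 415 → 1351 → 1136 → 1855 → 1344 → 793 → 342 → 288 → 8 → 512 → 755 → 1464 → 1008  — repeats 1008 (not base-12 3-happy)

18811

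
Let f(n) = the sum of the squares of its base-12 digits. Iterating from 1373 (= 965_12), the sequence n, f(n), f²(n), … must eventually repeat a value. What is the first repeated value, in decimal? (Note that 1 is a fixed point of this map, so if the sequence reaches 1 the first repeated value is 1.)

29

1373 = (9,6,5)_12 → 9² + 6² + 5² = 142
142 = (11,10)_12 → 11² + 10² = 221
221 = (1,6,5)_12 → 1² + 6² + 5² = 62
62 = (5,2)_12 → 5² + 2² = 29
29 = (2,5)_12 → 2² + 5² = 29  — 29 already appeared earlier.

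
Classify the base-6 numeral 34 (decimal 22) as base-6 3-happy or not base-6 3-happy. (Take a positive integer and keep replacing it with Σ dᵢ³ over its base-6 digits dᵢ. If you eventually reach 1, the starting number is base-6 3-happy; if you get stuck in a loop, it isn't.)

base-6 3-happy

22 = (3,4)_6 → 91
91 = (2,3,1)_6 → 36
36 = (1,0,0)_6 → 1  — reached 1.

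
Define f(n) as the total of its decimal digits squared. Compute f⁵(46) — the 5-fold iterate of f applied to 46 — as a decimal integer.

145

46 → 4² + 6² = 16 + 36 = 52
52 → 5² + 2² = 25 + 4 = 29
29 → 2² + 9² = 4 + 81 = 85
85 → 8² + 5² = 64 + 25 = 89
89 → 8² + 9² = 64 + 81 = 145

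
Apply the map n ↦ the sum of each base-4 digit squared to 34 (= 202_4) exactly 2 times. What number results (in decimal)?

34 = (2,0,2)_4 → 2² + 0² + 2² = 4 + 0 + 4 = 8
8 = (2,0)_4 → 2² + 0² = 4 + 0 = 4

4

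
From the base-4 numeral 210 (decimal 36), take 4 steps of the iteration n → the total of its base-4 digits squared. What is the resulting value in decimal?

1

36 = (2,1,0)_4 → 2² + 1² + 0² = 5
5 = (1,1)_4 → 1² + 1² = 2
2 = (2)_4 → 2² = 4
4 = (1,0)_4 → 1² + 0² = 1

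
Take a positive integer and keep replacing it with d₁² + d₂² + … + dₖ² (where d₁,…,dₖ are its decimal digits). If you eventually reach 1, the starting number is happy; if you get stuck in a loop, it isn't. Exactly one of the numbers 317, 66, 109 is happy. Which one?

317: 317 → 59 → 106 → 37 → 58 → 89 → 145 → 42 → 20 → 4 → 16 → 37  — repeats 37 (not happy)
66: 66 → 72 → 53 → 34 → 25 → 29 → 85 → 89 → 145 → 42 → 20 → 4 → 16 → 37 → 58 → 89  — repeats 89 (not happy)
109: 109 → 82 → 68 → 100 → 1  — reaches 1 (happy)

109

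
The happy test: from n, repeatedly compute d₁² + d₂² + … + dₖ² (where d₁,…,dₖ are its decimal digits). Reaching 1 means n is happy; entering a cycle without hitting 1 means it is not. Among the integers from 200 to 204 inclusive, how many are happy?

200: 200 → 4 → 16 → 37 → 58 → 89 → 145 → 42 → 20 → 4  — not happy
201: 201 → 5 → 25 → 29 → 85 → 89 → 145 → 42 → 20 → 4 → 16 → 37 → 58 → 89  — not happy
202: 202 → 8 → 64 → 52 → 29 → 85 → 89 → 145 → 42 → 20 → 4 → 16 → 37 → 58 → 89  — not happy
203: 203 → 13 → 10 → 1  — happy
204: 204 → 20 → 4 → 16 → 37 → 58 → 89 → 145 → 42 → 20  — not happy
happy: 203

1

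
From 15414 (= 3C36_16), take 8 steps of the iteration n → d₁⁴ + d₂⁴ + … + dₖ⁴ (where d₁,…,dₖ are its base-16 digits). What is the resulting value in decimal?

15414 = (3,12,3,6)_16 → 3⁴ + 12⁴ + 3⁴ + 6⁴ = 81 + 20736 + 81 + 1296 = 22194
22194 = (5,6,11,2)_16 → 5⁴ + 6⁴ + 11⁴ + 2⁴ = 625 + 1296 + 14641 + 16 = 16578
16578 = (4,0,12,2)_16 → 4⁴ + 0⁴ + 12⁴ + 2⁴ = 256 + 0 + 20736 + 16 = 21008
21008 = (5,2,1,0)_16 → 5⁴ + 2⁴ + 1⁴ + 0⁴ = 625 + 16 + 1 + 0 = 642
642 = (2,8,2)_16 → 2⁴ + 8⁴ + 2⁴ = 16 + 4096 + 16 = 4128
4128 = (1,0,2,0)_16 → 1⁴ + 0⁴ + 2⁴ + 0⁴ = 1 + 0 + 16 + 0 = 17
17 = (1,1)_16 → 1⁴ + 1⁴ = 1 + 1 = 2
2 = (2)_16 → 2⁴ = 16

16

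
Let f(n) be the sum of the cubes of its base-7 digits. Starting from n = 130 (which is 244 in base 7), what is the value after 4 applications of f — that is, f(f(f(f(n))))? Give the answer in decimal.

130 = (2,4,4)_7 → 2³ + 4³ + 4³ = 8 + 64 + 64 = 136
136 = (2,5,3)_7 → 2³ + 5³ + 3³ = 8 + 125 + 27 = 160
160 = (3,1,6)_7 → 3³ + 1³ + 6³ = 27 + 1 + 216 = 244
244 = (4,6,6)_7 → 4³ + 6³ + 6³ = 64 + 216 + 216 = 496

496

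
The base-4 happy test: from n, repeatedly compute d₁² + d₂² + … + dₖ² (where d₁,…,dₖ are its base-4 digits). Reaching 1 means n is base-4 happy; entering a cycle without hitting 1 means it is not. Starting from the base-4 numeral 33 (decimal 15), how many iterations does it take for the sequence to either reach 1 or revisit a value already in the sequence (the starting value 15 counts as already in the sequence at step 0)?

5

15 = (3,3)_4 → 18
18 = (1,0,2)_4 → 5
5 = (1,1)_4 → 2
2 = (2)_4 → 4
4 = (1,0)_4 → 1  — reached 1.
That took 5 steps.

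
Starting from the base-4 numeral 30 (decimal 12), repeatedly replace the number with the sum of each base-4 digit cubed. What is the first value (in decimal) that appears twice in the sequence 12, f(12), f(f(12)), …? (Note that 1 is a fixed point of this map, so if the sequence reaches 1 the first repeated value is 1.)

12 = (3,0)_4 → 3³ + 0³ = 27 + 0 = 27
27 = (1,2,3)_4 → 1³ + 2³ + 3³ = 1 + 8 + 27 = 36
36 = (2,1,0)_4 → 2³ + 1³ + 0³ = 8 + 1 + 0 = 9
9 = (2,1)_4 → 2³ + 1³ = 8 + 1 = 9  — 9 already appeared earlier.

9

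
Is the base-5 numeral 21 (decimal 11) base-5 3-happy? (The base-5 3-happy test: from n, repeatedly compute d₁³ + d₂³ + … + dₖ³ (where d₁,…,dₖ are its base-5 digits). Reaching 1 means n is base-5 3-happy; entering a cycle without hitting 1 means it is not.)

11 = (2,1)_5 → 2³ + 1³ = 9
9 = (1,4)_5 → 1³ + 4³ = 65
65 = (2,3,0)_5 → 2³ + 3³ + 0³ = 35
35 = (1,2,0)_5 → 1³ + 2³ + 0³ = 9  — 9 already seen; the sequence cycles without reaching 1.

not base-5 3-happy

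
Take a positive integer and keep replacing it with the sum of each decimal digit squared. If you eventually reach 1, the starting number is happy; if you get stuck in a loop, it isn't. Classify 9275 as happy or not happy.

not happy

9275 → 9² + 2² + 7² + 5² = 81 + 4 + 49 + 25 = 159
159 → 1² + 5² + 9² = 1 + 25 + 81 = 107
107 → 1² + 0² + 7² = 1 + 0 + 49 = 50
50 → 5² + 0² = 25 + 0 = 25
25 → 2² + 5² = 4 + 25 = 29
29 → 2² + 9² = 4 + 81 = 85
85 → 8² + 5² = 64 + 25 = 89
89 → 8² + 9² = 64 + 81 = 145
145 → 1² + 4² + 5² = 1 + 16 + 25 = 42
42 → 4² + 2² = 16 + 4 = 20
20 → 2² + 0² = 4 + 0 = 4
4 → 4² = 16
16 → 1² + 6² = 1 + 36 = 37
37 → 3² + 7² = 9 + 49 = 58
58 → 5² + 8² = 25 + 64 = 89  — 89 already seen; the sequence cycles without reaching 1.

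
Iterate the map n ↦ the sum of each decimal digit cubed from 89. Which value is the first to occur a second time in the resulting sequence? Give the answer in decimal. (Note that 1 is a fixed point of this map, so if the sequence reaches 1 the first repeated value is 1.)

89 → 1241
1241 → 74
74 → 407
407 → 407  — 407 already appeared earlier.

407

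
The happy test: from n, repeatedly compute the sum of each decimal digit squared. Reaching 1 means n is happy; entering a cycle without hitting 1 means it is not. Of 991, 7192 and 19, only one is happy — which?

19

991: 991 → 163 → 46 → 52 → 29 → 85 → 89 → 145 → 42 → 20 → 4 → 16 → 37 → 58 → 89  — repeats 89 (not happy)
7192: 7192 → 135 → 35 → 34 → 25 → 29 → 85 → 89 → 145 → 42 → 20 → 4 → 16 → 37 → 58 → 89  — repeats 89 (not happy)
19: 19 → 82 → 68 → 100 → 1  — reaches 1 (happy)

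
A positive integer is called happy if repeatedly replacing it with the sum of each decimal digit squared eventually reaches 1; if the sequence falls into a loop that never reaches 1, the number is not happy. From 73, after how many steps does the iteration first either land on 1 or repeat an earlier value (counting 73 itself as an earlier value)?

9

73 → 7² + 3² = 58
58 → 5² + 8² = 89
89 → 8² + 9² = 145
145 → 1² + 4² + 5² = 42
42 → 4² + 2² = 20
20 → 2² + 0² = 4
4 → 4² = 16
16 → 1² + 6² = 37
37 → 3² + 7² = 58  — 58 repeats.
That took 9 steps.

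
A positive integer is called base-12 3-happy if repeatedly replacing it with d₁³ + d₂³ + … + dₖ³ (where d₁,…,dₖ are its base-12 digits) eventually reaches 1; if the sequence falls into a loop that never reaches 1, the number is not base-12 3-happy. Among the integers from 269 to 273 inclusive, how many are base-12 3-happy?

2

269: 269 → 1126 → 2072 → 585 → 793 → 342 → 288 → 8 → 512 → 755 → 1464 → 1008 → 343 → 415 → 1351 → 1136 → 1855 → 1344 → 793  (repeats 793)
270: 270 → 1217 → 762 → 368 → 736 → 190 → 1028 → 856 → 1520 → 1728 → 1  (reaches 1)
271: 271 → 1344 → 793 → 342 → 288 → 8 → 512 → 755 → 1464 → 1008 → 343 → 415 → 1351 → 1136 → 1855 → 1344  (repeats 1344)
272: 272 → 1513 → 1217 → 762 → 368 → 736 → 190 → 1028 → 856 → 1520 → 1728 → 1  (reaches 1)
273: 273 → 1730 → 9 → 729 → 854 → 1464 → 1008 → 343 → 415 → 1351 → 1136 → 1855 → 1344 → 793 → 342 → 288 → 8 → 512 → 755 → 1464  (repeats 1464)
base-12 3-happy: 270, 272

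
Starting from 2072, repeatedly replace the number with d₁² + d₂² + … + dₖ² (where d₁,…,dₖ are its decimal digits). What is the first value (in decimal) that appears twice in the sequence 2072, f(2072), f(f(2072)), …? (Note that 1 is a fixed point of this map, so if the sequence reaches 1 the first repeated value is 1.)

2072 → 57
57 → 74
74 → 65
65 → 61
61 → 37
37 → 58
58 → 89
89 → 145
145 → 42
42 → 20
20 → 4
4 → 16
16 → 37  — 37 already appeared earlier.

37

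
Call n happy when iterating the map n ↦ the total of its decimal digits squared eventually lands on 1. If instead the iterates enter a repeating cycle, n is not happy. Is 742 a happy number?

742 → 69
69 → 117
117 → 51
51 → 26
26 → 40
40 → 16
16 → 37
37 → 58
58 → 89
89 → 145
145 → 42
42 → 20
20 → 4
4 → 16  — 16 already seen; the sequence cycles without reaching 1.

not happy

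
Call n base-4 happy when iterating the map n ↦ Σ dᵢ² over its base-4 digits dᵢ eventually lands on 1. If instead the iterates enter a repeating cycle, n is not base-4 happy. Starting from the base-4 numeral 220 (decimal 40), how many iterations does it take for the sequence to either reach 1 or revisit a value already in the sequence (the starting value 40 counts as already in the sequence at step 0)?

40 = (2,2,0)_4 → 8
8 = (2,0)_4 → 4
4 = (1,0)_4 → 1  — reached 1.
That took 3 steps.

3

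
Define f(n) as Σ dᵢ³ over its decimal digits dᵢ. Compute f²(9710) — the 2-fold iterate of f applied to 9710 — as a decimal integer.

9710 → 9³ + 7³ + 1³ + 0³ = 1073
1073 → 1³ + 0³ + 7³ + 3³ = 371

371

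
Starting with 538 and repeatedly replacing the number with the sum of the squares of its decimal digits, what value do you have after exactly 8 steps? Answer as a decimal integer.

58

538 → 98
98 → 145
145 → 42
42 → 20
20 → 4
4 → 16
16 → 37
37 → 58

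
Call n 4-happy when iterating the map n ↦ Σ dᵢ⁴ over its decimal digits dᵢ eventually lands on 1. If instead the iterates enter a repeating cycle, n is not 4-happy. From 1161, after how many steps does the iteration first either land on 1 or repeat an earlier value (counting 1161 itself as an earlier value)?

9

1161 → 1⁴ + 1⁴ + 6⁴ + 1⁴ = 1 + 1 + 1296 + 1 = 1299
1299 → 1⁴ + 2⁴ + 9⁴ + 9⁴ = 1 + 16 + 6561 + 6561 = 13139
13139 → 1⁴ + 3⁴ + 1⁴ + 3⁴ + 9⁴ = 1 + 81 + 1 + 81 + 6561 = 6725
6725 → 6⁴ + 7⁴ + 2⁴ + 5⁴ = 1296 + 2401 + 16 + 625 = 4338
4338 → 4⁴ + 3⁴ + 3⁴ + 8⁴ = 256 + 81 + 81 + 4096 = 4514
4514 → 4⁴ + 5⁴ + 1⁴ + 4⁴ = 256 + 625 + 1 + 256 = 1138
1138 → 1⁴ + 1⁴ + 3⁴ + 8⁴ = 1 + 1 + 81 + 4096 = 4179
4179 → 4⁴ + 1⁴ + 7⁴ + 9⁴ = 256 + 1 + 2401 + 6561 = 9219
9219 → 9⁴ + 2⁴ + 1⁴ + 9⁴ = 6561 + 16 + 1 + 6561 = 13139  — 13139 repeats.
That took 9 steps.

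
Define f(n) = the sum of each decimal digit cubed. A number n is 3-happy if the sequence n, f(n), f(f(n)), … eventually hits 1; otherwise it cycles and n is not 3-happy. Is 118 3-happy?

not 3-happy

118 → 1³ + 1³ + 8³ = 514
514 → 5³ + 1³ + 4³ = 190
190 → 1³ + 9³ + 0³ = 730
730 → 7³ + 3³ + 0³ = 370
370 → 3³ + 7³ + 0³ = 370  — 370 already seen; the sequence cycles without reaching 1.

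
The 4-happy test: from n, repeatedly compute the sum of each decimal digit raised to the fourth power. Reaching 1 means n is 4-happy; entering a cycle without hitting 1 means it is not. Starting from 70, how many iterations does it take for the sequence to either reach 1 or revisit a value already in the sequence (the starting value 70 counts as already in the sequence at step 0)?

70 → 7⁴ + 0⁴ = 2401
2401 → 2⁴ + 4⁴ + 0⁴ + 1⁴ = 273
273 → 2⁴ + 7⁴ + 3⁴ = 2498
2498 → 2⁴ + 4⁴ + 9⁴ + 8⁴ = 10929
10929 → 1⁴ + 0⁴ + 9⁴ + 2⁴ + 9⁴ = 13139
13139 → 1⁴ + 3⁴ + 1⁴ + 3⁴ + 9⁴ = 6725
6725 → 6⁴ + 7⁴ + 2⁴ + 5⁴ = 4338
4338 → 4⁴ + 3⁴ + 3⁴ + 8⁴ = 4514
4514 → 4⁴ + 5⁴ + 1⁴ + 4⁴ = 1138
1138 → 1⁴ + 1⁴ + 3⁴ + 8⁴ = 4179
4179 → 4⁴ + 1⁴ + 7⁴ + 9⁴ = 9219
9219 → 9⁴ + 2⁴ + 1⁴ + 9⁴ = 13139  — 13139 repeats.
That took 12 steps.

12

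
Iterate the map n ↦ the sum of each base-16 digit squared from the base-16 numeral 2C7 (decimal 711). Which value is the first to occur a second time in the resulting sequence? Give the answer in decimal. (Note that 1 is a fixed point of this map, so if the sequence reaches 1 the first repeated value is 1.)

711 = (2,12,7)_16 → 2² + 12² + 7² = 4 + 144 + 49 = 197
197 = (12,5)_16 → 12² + 5² = 144 + 25 = 169
169 = (10,9)_16 → 10² + 9² = 100 + 81 = 181
181 = (11,5)_16 → 11² + 5² = 121 + 25 = 146
146 = (9,2)_16 → 9² + 2² = 81 + 4 = 85
85 = (5,5)_16 → 5² + 5² = 25 + 25 = 50
50 = (3,2)_16 → 3² + 2² = 9 + 4 = 13
13 = (13)_16 → 13² = 169  — 169 already appeared earlier.

169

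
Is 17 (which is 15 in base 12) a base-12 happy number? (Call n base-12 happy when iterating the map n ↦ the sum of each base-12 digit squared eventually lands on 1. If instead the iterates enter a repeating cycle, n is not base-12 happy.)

not base-12 happy

17 = (1,5)_12 → 26
26 = (2,2)_12 → 8
8 = (8)_12 → 64
64 = (5,4)_12 → 41
41 = (3,5)_12 → 34
34 = (2,10)_12 → 104
104 = (8,8)_12 → 128
128 = (10,8)_12 → 164
164 = (1,1,8)_12 → 66
66 = (5,6)_12 → 61
61 = (5,1)_12 → 26  — 26 already seen; the sequence cycles without reaching 1.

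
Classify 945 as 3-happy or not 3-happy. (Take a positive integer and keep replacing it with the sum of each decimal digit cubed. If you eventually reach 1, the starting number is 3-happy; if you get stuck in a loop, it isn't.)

not 3-happy

945 → 9³ + 4³ + 5³ = 918
918 → 9³ + 1³ + 8³ = 1242
1242 → 1³ + 2³ + 4³ + 2³ = 81
81 → 8³ + 1³ = 513
513 → 5³ + 1³ + 3³ = 153
153 → 1³ + 5³ + 3³ = 153  — 153 already seen; the sequence cycles without reaching 1.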